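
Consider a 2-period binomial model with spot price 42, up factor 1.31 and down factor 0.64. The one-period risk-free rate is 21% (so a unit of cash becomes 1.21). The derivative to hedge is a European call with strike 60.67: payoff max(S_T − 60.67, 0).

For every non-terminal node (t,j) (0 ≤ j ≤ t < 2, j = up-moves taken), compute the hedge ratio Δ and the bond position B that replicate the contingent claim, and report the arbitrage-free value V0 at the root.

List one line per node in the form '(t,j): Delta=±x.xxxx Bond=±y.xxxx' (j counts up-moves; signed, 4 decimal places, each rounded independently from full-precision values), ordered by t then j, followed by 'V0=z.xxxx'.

(0,0): Delta=0.2850 Bond=-6.3310
(1,0): Delta=0.0000 Bond=0.0000
(1,1): Delta=0.3094 Bond=-9.0045
V0=5.6386

Since d<R<u, set p* = (R−d)/(u−d) = 0.8507; price each node as the discounted p*-expectation of its children.
Terminal values V(2,·): V(2,0)=0.0000, V(2,1)=0.0000, V(2,2)=11.4062
Node (1,0) S=26.8800: V=(p*·0.0000+(1−p*)·0.0000)/1.21=0.0000; Δ=(0.0000−0.0000)/(35.2128−17.2032)=0.0000; B=V−Δ·S=0.0000
Node (1,1) S=55.0200: V=(p*·11.4062+(1−p*)·0.0000)/1.21=8.0197; Δ=(11.4062−0.0000)/(72.0762−35.2128)=0.3094; B=V−Δ·S=-9.0045
Node (0,0) S=42.0000: V=(p*·8.0197+(1−p*)·0.0000)/1.21=5.6386; Δ=(8.0197−0.0000)/(55.0200−26.8800)=0.2850; B=V−Δ·S=-6.3310
Root portfolio cost Δ·42+B reproduces V0=5.6386.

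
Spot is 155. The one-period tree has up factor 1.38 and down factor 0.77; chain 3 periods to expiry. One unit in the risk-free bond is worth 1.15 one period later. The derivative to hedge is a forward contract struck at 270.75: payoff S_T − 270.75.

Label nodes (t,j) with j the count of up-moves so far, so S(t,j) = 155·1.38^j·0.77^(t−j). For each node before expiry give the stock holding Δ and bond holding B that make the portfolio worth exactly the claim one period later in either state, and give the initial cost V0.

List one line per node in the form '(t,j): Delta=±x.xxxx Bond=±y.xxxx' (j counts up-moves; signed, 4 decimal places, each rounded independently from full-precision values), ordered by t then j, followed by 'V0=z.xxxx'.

(0,0): Delta=1.0000 Bond=-178.0225
(1,0): Delta=1.0000 Bond=-204.7259
(1,1): Delta=1.0000 Bond=-204.7259
(2,0): Delta=1.0000 Bond=-235.4348
(2,1): Delta=1.0000 Bond=-235.4348
(2,2): Delta=1.0000 Bond=-235.4348
V0=-23.0225

The replicating-portfolio and risk-neutral prices coincide; use p* = (1.15−0.77)/(1.38−0.77) = 0.6230 for the latter.
Terminal payoffs: V(3,0)=-199.9874, V(3,1)=-143.9287, V(3,2)=-43.4599, V(3,3)=136.6012
(2,0): S=91.8995. Δ = (V_up−V_dn)/(S_up−S_dn) = (-143.9287−-199.9874)/(126.8213−70.7626) = 1.0000. V = [p*·-143.9287 + (1−p*)·-199.9874]/1.15 = -143.5353. B = V − Δ·S = -235.4348.
(2,1): S=164.7030. Δ = (V_up−V_dn)/(S_up−S_dn) = (-43.4599−-143.9287)/(227.2901−126.8213) = 1.0000. V = [p*·-43.4599 + (1−p*)·-143.9287]/1.15 = -70.7318. B = V − Δ·S = -235.4348.
(2,2): S=295.1820. Δ = (V_up−V_dn)/(S_up−S_dn) = (136.6012−-43.4599)/(407.3512−227.2901) = 1.0000. V = [p*·136.6012 + (1−p*)·-43.4599]/1.15 = 59.7472. B = V − Δ·S = -235.4348.
(1,0): S=119.3500. Δ = (V_up−V_dn)/(S_up−S_dn) = (-70.7318−-143.5353)/(164.7030−91.8995) = 1.0000. V = [p*·-70.7318 + (1−p*)·-143.5353]/1.15 = -85.3759. B = V − Δ·S = -204.7259.
(1,1): S=213.9000. Δ = (V_up−V_dn)/(S_up−S_dn) = (59.7472−-70.7318)/(295.1820−164.7030) = 1.0000. V = [p*·59.7472 + (1−p*)·-70.7318]/1.15 = 9.1741. B = V − Δ·S = -204.7259.
(0,0): S=155.0000. Δ = (V_up−V_dn)/(S_up−S_dn) = (9.1741−-85.3759)/(213.9000−119.3500) = 1.0000. V = [p*·9.1741 + (1−p*)·-85.3759]/1.15 = -23.0225. B = V − Δ·S = -178.0225.
Each (Δ,B) replicates both successor values, so the strategy is self-financing and V0 is arbitrage-free.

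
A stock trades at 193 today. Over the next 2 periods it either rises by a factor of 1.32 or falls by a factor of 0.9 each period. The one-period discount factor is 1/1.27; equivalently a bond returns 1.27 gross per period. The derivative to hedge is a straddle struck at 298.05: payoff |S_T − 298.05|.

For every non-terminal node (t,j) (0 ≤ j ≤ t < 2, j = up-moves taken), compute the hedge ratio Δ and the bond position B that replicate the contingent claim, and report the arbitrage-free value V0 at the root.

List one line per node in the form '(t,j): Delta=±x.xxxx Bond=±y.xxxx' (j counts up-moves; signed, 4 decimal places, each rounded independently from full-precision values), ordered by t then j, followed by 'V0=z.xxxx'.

Under the risk-neutral measure, an up-move has probability p* = (R−d)/(u−d) = 0.8810 and values discount at R = 1.27.
Terminal values V(2,·): V(2,0)=141.7200, V(2,1)=68.7660, V(2,2)=38.2332
Node (1,0) S=173.7000: V=(p*·68.7660+(1−p*)·141.7200)/1.27=60.9850; Δ=(68.7660−141.7200)/(229.2840−156.3300)=-1.0000; B=V−Δ·S=234.6850
Node (1,1) S=254.7600: V=(p*·38.2332+(1−p*)·68.7660)/1.27=32.9670; Δ=(38.2332−68.7660)/(336.2832−229.2840)=-0.2854; B=V−Δ·S=105.6641
Node (0,0) S=193.0000: V=(p*·32.9670+(1−p*)·60.9850)/1.27=28.5846; Δ=(32.9670−60.9850)/(254.7600−173.7000)=-0.3456; B=V−Δ·S=95.2943
Check: Δ(0,0)·S0 + B(0,0) = 28.5846 = V0.

(0,0): Delta=-0.3456 Bond=95.2943
(1,0): Delta=-1.0000 Bond=234.6850
(1,1): Delta=-0.2854 Bond=105.6641
V0=28.5846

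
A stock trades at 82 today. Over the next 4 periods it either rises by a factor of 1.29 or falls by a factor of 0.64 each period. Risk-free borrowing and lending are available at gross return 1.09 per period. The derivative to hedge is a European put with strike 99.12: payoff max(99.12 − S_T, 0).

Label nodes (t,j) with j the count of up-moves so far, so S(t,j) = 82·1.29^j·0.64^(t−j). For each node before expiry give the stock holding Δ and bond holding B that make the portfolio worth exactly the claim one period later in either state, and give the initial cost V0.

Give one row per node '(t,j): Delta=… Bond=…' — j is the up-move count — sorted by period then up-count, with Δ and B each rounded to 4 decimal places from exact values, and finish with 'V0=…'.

Risk-neutral probability p* = (R−d)/(u−d) = (1.09−0.64)/(1.29−0.64) = 0.6923.
At expiry t=4: V(4,0)=85.3627, V(4,1)=71.3904, V(4,2)=43.2275, V(4,3)=0.0000, V(4,4)=0.0000
  t=3,j=0: stock 21.4958 → up 27.7296 (V=71.3904), down 13.7573 (V=85.3627). Price 69.4400; hedge Δ=-1.0000, bond B=90.9358.
  t=3,j=1: stock 43.3275 → up 55.8925 (V=43.2275), down 27.7296 (V=71.3904). Price 47.6083; hedge Δ=-1.0000, bond B=90.9358.
  t=3,j=2: stock 87.3320 → up 112.6582 (V=0.0000), down 55.8925 (V=43.2275). Price 12.2026; hedge Δ=-0.7615, bond B=78.7065.
  t=3,j=3: stock 176.0285 → up 227.0768 (V=0.0000), down 112.6582 (V=0.0000). Price 0.0000; hedge Δ=0.0000, bond B=0.0000.
  t=2,j=0: stock 33.5872 → up 43.3275 (V=47.6083), down 21.4958 (V=69.4400). Price 49.8401; hedge Δ=-1.0000, bond B=83.4273.
  t=2,j=1: stock 67.6992 → up 87.3320 (V=12.2026), down 43.3275 (V=47.6083). Price 21.1896; hedge Δ=-0.8046, bond B=75.6599.
  t=2,j=2: stock 136.4562 → up 176.0285 (V=0.0000), down 87.3320 (V=12.2026). Price 3.4446; hedge Δ=-0.1376, bond B=22.2178.
  t=1,j=0: stock 52.4800 → up 67.6992 (V=21.1896), down 33.5872 (V=49.8401). Price 27.5276; hedge Δ=-0.8399, bond B=71.6054.
  t=1,j=1: stock 105.7800 → up 136.4562 (V=3.4446), down 67.6992 (V=21.1896). Price 8.1694; hedge Δ=-0.2581, bond B=35.4693.
  t=0,j=0: stock 82.0000 → up 105.7800 (V=8.1694), down 52.4800 (V=27.5276). Price 12.9594; hedge Δ=-0.3632, bond B=42.7414.
Check: Δ(0,0)·S0 + B(0,0) = 12.9594 = V0.

(0,0): Delta=-0.3632 Bond=42.7414
(1,0): Delta=-0.8399 Bond=71.6054
(1,1): Delta=-0.2581 Bond=35.4693
(2,0): Delta=-1.0000 Bond=83.4273
(2,1): Delta=-0.8046 Bond=75.6599
(2,2): Delta=-0.1376 Bond=22.2178
(3,0): Delta=-1.0000 Bond=90.9358
(3,1): Delta=-1.0000 Bond=90.9358
(3,2): Delta=-0.7615 Bond=78.7065
(3,3): Delta=0.0000 Bond=0.0000
V0=12.9594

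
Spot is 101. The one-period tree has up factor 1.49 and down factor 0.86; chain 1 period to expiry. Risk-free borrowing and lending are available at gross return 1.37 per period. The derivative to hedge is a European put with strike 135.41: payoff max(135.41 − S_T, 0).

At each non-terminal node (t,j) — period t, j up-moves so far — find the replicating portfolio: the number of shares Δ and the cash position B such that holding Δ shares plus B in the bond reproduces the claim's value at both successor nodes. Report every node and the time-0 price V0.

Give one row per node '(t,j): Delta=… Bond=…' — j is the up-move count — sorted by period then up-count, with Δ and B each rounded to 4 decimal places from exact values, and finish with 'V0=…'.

Since d<R<u, set p* = (R−d)/(u−d) = 0.8095; price each node as the discounted p*-expectation of its children.
At expiry t=1: V(1,0)=48.5500, V(1,1)=0.0000
(0,0): S=101.0000. Δ = (V_up−V_dn)/(S_up−S_dn) = (0.0000−48.5500)/(150.4900−86.8600) = -0.7630. V = [p*·0.0000 + (1−p*)·48.5500]/1.37 = 6.7501. B = V − Δ·S = 83.8136.
Each (Δ,B) replicates both successor values, so the strategy is self-financing and V0 is arbitrage-free.

(0,0): Delta=-0.7630 Bond=83.8136
V0=6.7501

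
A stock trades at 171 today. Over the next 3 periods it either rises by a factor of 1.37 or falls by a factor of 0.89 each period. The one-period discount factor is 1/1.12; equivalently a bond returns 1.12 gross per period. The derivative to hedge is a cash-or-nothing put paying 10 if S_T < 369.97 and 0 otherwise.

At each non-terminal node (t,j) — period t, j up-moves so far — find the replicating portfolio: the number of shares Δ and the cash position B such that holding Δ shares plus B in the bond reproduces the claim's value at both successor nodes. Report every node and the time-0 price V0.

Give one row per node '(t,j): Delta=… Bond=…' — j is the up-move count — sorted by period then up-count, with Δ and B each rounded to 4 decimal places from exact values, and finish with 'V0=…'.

(0,0): Delta=-0.0223 Bond=10.1480
(1,0): Delta=0.0000 Bond=7.9719
(1,1): Delta=-0.0380 Bond=15.0546
(2,0): Delta=0.0000 Bond=8.9286
(2,1): Delta=0.0000 Bond=8.9286
(2,2): Delta=-0.0649 Bond=25.4836
V0=6.3347

No-arbitrage ⇒ martingale measure with p* = (R−d)/(u−d) = 0.4792.
At expiry t=3: V(3,0)=10.0000, V(3,1)=10.0000, V(3,2)=10.0000, V(3,3)=0.0000
  t=2,j=0: stock 135.4491 → up 185.5653 (V=10.0000), down 120.5497 (V=10.0000). Price 8.9286; hedge Δ=0.0000, bond B=8.9286.
  t=2,j=1: stock 208.5003 → up 285.6454 (V=10.0000), down 185.5653 (V=10.0000). Price 8.9286; hedge Δ=0.0000, bond B=8.9286.
  t=2,j=2: stock 320.9499 → up 439.7014 (V=0.0000), down 285.6454 (V=10.0000). Price 4.6503; hedge Δ=-0.0649, bond B=25.4836.
  t=1,j=0: stock 152.1900 → up 208.5003 (V=8.9286), down 135.4491 (V=8.9286). Price 7.9719; hedge Δ=0.0000, bond B=7.9719.
  t=1,j=1: stock 234.2700 → up 320.9499 (V=4.6503), down 208.5003 (V=8.9286). Price 6.1416; hedge Δ=-0.0380, bond B=15.0546.
  t=0,j=0: stock 171.0000 → up 234.2700 (V=6.1416), down 152.1900 (V=7.9719). Price 6.3347; hedge Δ=-0.0223, bond B=10.1480.
Check: Δ(0,0)·S0 + B(0,0) = 6.3347 = V0.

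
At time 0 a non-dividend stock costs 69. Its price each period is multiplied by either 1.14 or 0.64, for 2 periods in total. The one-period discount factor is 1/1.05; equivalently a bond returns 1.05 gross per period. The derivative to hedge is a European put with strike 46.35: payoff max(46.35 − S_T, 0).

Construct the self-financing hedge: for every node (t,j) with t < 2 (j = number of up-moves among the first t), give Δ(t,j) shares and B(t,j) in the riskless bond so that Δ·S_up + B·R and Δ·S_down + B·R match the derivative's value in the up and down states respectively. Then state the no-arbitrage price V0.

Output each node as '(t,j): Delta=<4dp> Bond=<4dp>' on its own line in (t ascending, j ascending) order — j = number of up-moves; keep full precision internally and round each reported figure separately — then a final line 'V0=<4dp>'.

No-arbitrage ⇒ martingale measure with p* = (R−d)/(u−d) = 0.8200.
At expiry t=2: V(2,0)=18.0876, V(2,1)=0.0000, V(2,2)=0.0000
(1,0): S=44.1600. Δ = (V_up−V_dn)/(S_up−S_dn) = (0.0000−18.0876)/(50.3424−28.2624) = -0.8192. V = [p*·0.0000 + (1−p*)·18.0876]/1.05 = 3.1007. B = V − Δ·S = 39.2759.
(1,1): S=78.6600. Δ = (V_up−V_dn)/(S_up−S_dn) = (0.0000−0.0000)/(89.6724−50.3424) = 0.0000. V = [p*·0.0000 + (1−p*)·0.0000]/1.05 = 0.0000. B = V − Δ·S = 0.0000.
(0,0): S=69.0000. Δ = (V_up−V_dn)/(S_up−S_dn) = (0.0000−3.1007)/(78.6600−44.1600) = -0.0899. V = [p*·0.0000 + (1−p*)·3.1007]/1.05 = 0.5316. B = V − Δ·S = 6.7330.
Check: Δ(0,0)·S0 + B(0,0) = 0.5316 = V0.

(0,0): Delta=-0.0899 Bond=6.7330
(1,0): Delta=-0.8192 Bond=39.2759
(1,1): Delta=0.0000 Bond=0.0000
V0=0.5316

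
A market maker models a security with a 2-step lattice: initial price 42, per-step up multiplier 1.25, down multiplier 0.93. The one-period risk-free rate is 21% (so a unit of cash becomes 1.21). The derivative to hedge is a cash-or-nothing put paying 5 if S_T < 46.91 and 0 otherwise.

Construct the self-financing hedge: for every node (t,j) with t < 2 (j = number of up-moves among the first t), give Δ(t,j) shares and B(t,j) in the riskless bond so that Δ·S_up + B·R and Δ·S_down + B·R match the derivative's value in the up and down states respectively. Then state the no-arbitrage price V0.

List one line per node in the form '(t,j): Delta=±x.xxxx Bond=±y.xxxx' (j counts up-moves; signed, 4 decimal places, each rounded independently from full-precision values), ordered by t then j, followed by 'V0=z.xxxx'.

No-arbitrage ⇒ martingale measure with p* = (R−d)/(u−d) = 0.8750.
Terminal payoffs: V(2,0)=5.0000, V(2,1)=0.0000, V(2,2)=0.0000
  t=1,j=0: stock 39.0600 → up 48.8250 (V=0.0000), down 36.3258 (V=5.0000). Price 0.5165; hedge Δ=-0.4000, bond B=16.1415.
  t=1,j=1: stock 52.5000 → up 65.6250 (V=0.0000), down 48.8250 (V=0.0000). Price 0.0000; hedge Δ=0.0000, bond B=0.0000.
  t=0,j=0: stock 42.0000 → up 52.5000 (V=0.0000), down 39.0600 (V=0.5165). Price 0.0534; hedge Δ=-0.0384, bond B=1.6675.
Check: Δ(0,0)·S0 + B(0,0) = 0.0534 = V0.

(0,0): Delta=-0.0384 Bond=1.6675
(1,0): Delta=-0.4000 Bond=16.1415
(1,1): Delta=0.0000 Bond=0.0000
V0=0.0534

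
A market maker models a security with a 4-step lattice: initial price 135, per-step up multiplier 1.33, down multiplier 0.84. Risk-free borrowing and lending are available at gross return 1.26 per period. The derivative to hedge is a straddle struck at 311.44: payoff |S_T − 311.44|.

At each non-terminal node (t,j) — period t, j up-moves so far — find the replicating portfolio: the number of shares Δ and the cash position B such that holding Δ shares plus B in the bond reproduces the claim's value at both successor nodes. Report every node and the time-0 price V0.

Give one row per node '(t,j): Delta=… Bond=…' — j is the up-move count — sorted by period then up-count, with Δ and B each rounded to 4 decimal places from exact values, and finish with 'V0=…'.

(0,0): Delta=0.0563 Bond=28.4993
(1,0): Delta=-1.0000 Bond=155.6907
(1,1): Delta=0.1675 Bond=15.9455
(2,0): Delta=-1.0000 Bond=196.1703
(2,1): Delta=-1.0000 Bond=196.1703
(2,2): Delta=0.2904 Bond=-9.2551
(3,0): Delta=-1.0000 Bond=247.1746
(3,1): Delta=-1.0000 Bond=247.1746
(3,2): Delta=-1.0000 Bond=247.1746
(3,3): Delta=0.4262 Bond=-54.8008
V0=36.0965

The replicating-portfolio and risk-neutral prices coincide; use p* = (1.26−0.84)/(1.33−0.84) = 0.8571 for the latter.
Payoff layer (t=4): V(4,0)=244.2274, V(4,1)=205.0200, V(4,2)=142.9417, V(4,3)=44.6510, V(4,4)=110.9760
  t=3,j=0: stock 80.0150 → up 106.4200 (V=205.0200), down 67.2126 (V=244.2274). Price 167.1596; hedge Δ=-1.0000, bond B=247.1746.
  t=3,j=1: stock 126.6905 → up 168.4983 (V=142.9417), down 106.4200 (V=205.0200). Price 120.4841; hedge Δ=-1.0000, bond B=247.1746.
  t=3,j=2: stock 200.5933 → up 266.7890 (V=44.6510), down 168.4983 (V=142.9417). Price 46.5813; hedge Δ=-1.0000, bond B=247.1746.
  t=3,j=3: stock 317.6060 → up 422.4160 (V=110.9760), down 266.7890 (V=44.6510). Price 80.5563; hedge Δ=0.4262, bond B=-54.8008.
  t=2,j=0: stock 95.2560 → up 126.6905 (V=120.4841), down 80.0150 (V=167.1596). Price 100.9143; hedge Δ=-1.0000, bond B=196.1703.
  t=2,j=1: stock 150.8220 → up 200.5933 (V=46.5813), down 126.6905 (V=120.4841). Price 45.3483; hedge Δ=-1.0000, bond B=196.1703.
  t=2,j=2: stock 238.8015 → up 317.6060 (V=80.5563), down 200.5933 (V=46.5813). Price 60.0816; hedge Δ=0.2904, bond B=-9.2551.
  t=1,j=0: stock 113.4000 → up 150.8220 (V=45.3483), down 95.2560 (V=100.9143). Price 42.2907; hedge Δ=-1.0000, bond B=155.6907.
  t=1,j=1: stock 179.5500 → up 238.8015 (V=60.0816), down 150.8220 (V=45.3483). Price 46.0133; hedge Δ=0.1675, bond B=15.9455.
  t=0,j=0: stock 135.0000 → up 179.5500 (V=46.0133), down 113.4000 (V=42.2907). Price 36.0965; hedge Δ=0.0563, bond B=28.4993.
Root portfolio cost Δ·135+B reproduces V0=36.0965.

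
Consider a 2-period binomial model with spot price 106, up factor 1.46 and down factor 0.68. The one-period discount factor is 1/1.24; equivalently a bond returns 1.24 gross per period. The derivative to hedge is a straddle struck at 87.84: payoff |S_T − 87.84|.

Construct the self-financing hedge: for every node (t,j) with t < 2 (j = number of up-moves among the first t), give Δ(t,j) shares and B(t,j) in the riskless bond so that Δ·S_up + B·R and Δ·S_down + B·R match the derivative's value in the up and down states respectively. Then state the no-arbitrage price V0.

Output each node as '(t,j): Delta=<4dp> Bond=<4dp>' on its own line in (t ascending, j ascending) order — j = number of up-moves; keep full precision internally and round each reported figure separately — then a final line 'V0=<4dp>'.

No-arbitrage ⇒ martingale measure with p* = (R−d)/(u−d) = 0.7179.
Terminal values V(2,·): V(2,0)=38.8256, V(2,1)=17.3968, V(2,2)=138.1096
  t=1,j=0: stock 72.0800 → up 105.2368 (V=17.3968), down 49.0144 (V=38.8256). Price 18.9039; hedge Δ=-0.3811, bond B=46.3767.
  t=1,j=1: stock 154.7600 → up 225.9496 (V=138.1096), down 105.2368 (V=17.3968). Price 83.9213; hedge Δ=1.0000, bond B=-70.8387.
  t=0,j=0: stock 106.0000 → up 154.7600 (V=83.9213), down 72.0800 (V=18.9039). Price 52.8896; hedge Δ=0.7864, bond B=-30.4661.
Root portfolio cost Δ·106+B reproduces V0=52.8896.

(0,0): Delta=0.7864 Bond=-30.4661
(1,0): Delta=-0.3811 Bond=46.3767
(1,1): Delta=1.0000 Bond=-70.8387
V0=52.8896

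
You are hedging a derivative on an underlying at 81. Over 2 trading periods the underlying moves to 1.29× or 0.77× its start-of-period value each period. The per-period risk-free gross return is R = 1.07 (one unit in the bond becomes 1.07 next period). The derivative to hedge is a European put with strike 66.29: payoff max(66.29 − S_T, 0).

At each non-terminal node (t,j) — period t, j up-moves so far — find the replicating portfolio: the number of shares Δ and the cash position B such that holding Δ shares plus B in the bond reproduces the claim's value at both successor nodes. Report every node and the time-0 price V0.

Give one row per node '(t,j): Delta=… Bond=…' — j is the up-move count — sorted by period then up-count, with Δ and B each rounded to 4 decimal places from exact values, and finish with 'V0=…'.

Since d<R<u, set p* = (R−d)/(u−d) = 0.5769; price each node as the discounted p*-expectation of its children.
Terminal values V(2,·): V(2,0)=18.2651, V(2,1)=0.0000, V(2,2)=0.0000
Node (1,0) S=62.3700: V=(p*·0.0000+(1−p*)·18.2651)/1.07=7.2220; Δ=(0.0000−18.2651)/(80.4573−48.0249)=-0.5632; B=V−Δ·S=42.3472
Node (1,1) S=104.4900: V=(p*·0.0000+(1−p*)·0.0000)/1.07=0.0000; Δ=(0.0000−0.0000)/(134.7921−80.4573)=0.0000; B=V−Δ·S=0.0000
Node (0,0) S=81.0000: V=(p*·0.0000+(1−p*)·7.2220)/1.07=2.8556; Δ=(0.0000−7.2220)/(104.4900−62.3700)=-0.1715; B=V−Δ·S=16.7440
Check: Δ(0,0)·S0 + B(0,0) = 2.8556 = V0.

(0,0): Delta=-0.1715 Bond=16.7440
(1,0): Delta=-0.5632 Bond=42.3472
(1,1): Delta=0.0000 Bond=0.0000
V0=2.8556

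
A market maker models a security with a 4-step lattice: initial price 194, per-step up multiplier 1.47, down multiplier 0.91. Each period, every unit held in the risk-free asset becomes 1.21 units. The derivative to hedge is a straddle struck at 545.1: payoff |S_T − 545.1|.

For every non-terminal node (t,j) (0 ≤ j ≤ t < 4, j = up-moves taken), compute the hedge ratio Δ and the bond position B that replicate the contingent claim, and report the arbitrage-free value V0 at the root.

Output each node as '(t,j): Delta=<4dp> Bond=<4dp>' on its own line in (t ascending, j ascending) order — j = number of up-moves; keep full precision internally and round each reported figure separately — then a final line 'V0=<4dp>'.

Under the risk-neutral measure, an up-move has probability p* = (R−d)/(u−d) = 0.5357 and values discount at R = 1.21.
Terminal values V(4,·): V(4,0)=412.0646, V(4,1)=330.1966, V(4,2)=197.9484, V(4,3)=15.6834, V(4,4)=360.7808
(3,0): S=146.1928. Δ = (V_up−V_dn)/(S_up−S_dn) = (330.1966−412.0646)/(214.9034−133.0354) = -1.0000. V = [p*·330.1966 + (1−p*)·412.0646]/1.21 = 304.3031. B = V − Δ·S = 450.4959.
(3,1): S=236.1576. Δ = (V_up−V_dn)/(S_up−S_dn) = (197.9484−330.1966)/(347.1516−214.9034) = -1.0000. V = [p*·197.9484 + (1−p*)·330.1966]/1.21 = 214.3383. B = V − Δ·S = 450.4959.
(3,2): S=381.4853. Δ = (V_up−V_dn)/(S_up−S_dn) = (15.6834−197.9484)/(560.7834−347.1516) = -0.8532. V = [p*·15.6834 + (1−p*)·197.9484]/1.21 = 82.8979. B = V − Δ·S = 408.3711.
(3,3): S=616.2455. Δ = (V_up−V_dn)/(S_up−S_dn) = (360.7808−15.6834)/(905.8808−560.7834) = 1.0000. V = [p*·360.7808 + (1−p*)·15.6834]/1.21 = 165.7496. B = V − Δ·S = -450.4959.
(2,0): S=160.6514. Δ = (V_up−V_dn)/(S_up−S_dn) = (214.3383−304.3031)/(236.1576−146.1928) = -1.0000. V = [p*·214.3383 + (1−p*)·304.3031]/1.21 = 211.6592. B = V − Δ·S = 372.3106.
(2,1): S=259.5138. Δ = (V_up−V_dn)/(S_up−S_dn) = (82.8979−214.3383)/(381.4853−236.1576) = -0.9044. V = [p*·82.8979 + (1−p*)·214.3383]/1.21 = 118.9453. B = V − Δ·S = 353.6604.
(2,2): S=419.2146. Δ = (V_up−V_dn)/(S_up−S_dn) = (165.7496−82.8979)/(616.2455−381.4853) = 0.3529. V = [p*·165.7496 + (1−p*)·82.8979]/1.21 = 105.1923. B = V − Δ·S = -42.7572.
(1,0): S=176.5400. Δ = (V_up−V_dn)/(S_up−S_dn) = (118.9453−211.6592)/(259.5138−160.6514) = -0.9378. V = [p*·118.9453 + (1−p*)·211.6592]/1.21 = 133.8769. B = V − Δ·S = 299.4375.
(1,1): S=285.1800. Δ = (V_up−V_dn)/(S_up−S_dn) = (105.1923−118.9453)/(419.2146−259.5138) = -0.0861. V = [p*·105.1923 + (1−p*)·118.9453]/1.21 = 92.2129. B = V − Δ·S = 116.7717.
(0,0): S=194.0000. Δ = (V_up−V_dn)/(S_up−S_dn) = (92.2129−133.8769)/(285.1800−176.5400) = -0.3835. V = [p*·92.2129 + (1−p*)·133.8769]/1.21 = 92.1958. B = V − Δ·S = 166.5958.
The time-0 hedge costs 92.1958, which is the no-arbitrage price.

(0,0): Delta=-0.3835 Bond=166.5958
(1,0): Delta=-0.9378 Bond=299.4375
(1,1): Delta=-0.0861 Bond=116.7717
(2,0): Delta=-1.0000 Bond=372.3106
(2,1): Delta=-0.9044 Bond=353.6604
(2,2): Delta=0.3529 Bond=-42.7572
(3,0): Delta=-1.0000 Bond=450.4959
(3,1): Delta=-1.0000 Bond=450.4959
(3,2): Delta=-0.8532 Bond=408.3711
(3,3): Delta=1.0000 Bond=-450.4959
V0=92.1958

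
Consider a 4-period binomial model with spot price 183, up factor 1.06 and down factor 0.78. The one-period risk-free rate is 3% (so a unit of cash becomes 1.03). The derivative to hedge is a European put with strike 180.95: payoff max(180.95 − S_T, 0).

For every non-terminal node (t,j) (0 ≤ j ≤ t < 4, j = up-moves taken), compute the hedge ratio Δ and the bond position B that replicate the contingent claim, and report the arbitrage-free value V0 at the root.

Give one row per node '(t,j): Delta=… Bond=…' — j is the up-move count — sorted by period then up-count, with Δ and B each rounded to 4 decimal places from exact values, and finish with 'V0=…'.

(0,0): Delta=-0.3633 Bond=72.5397
(1,0): Delta=-1.0000 Bond=165.5949
(1,1): Delta=-0.3071 Bond=63.8104
(2,0): Delta=-1.0000 Bond=170.5627
(2,1): Delta=-1.0000 Bond=170.5627
(2,2): Delta=-0.2459 Bond=53.1441
(3,0): Delta=-1.0000 Bond=175.6796
(3,1): Delta=-1.0000 Bond=175.6796
(3,2): Delta=-1.0000 Bond=175.6796
(3,3): Delta=-0.1793 Bond=40.2255
V0=6.0512

Under the risk-neutral measure, an up-move has probability p* = (R−d)/(u−d) = 0.8929 and values discount at R = 1.03.
Terminal values V(4,·): V(4,0)=113.2124, V(4,1)=88.8964, V(4,2)=55.8515, V(4,3)=10.9444, V(4,4)=0.0000
  t=3,j=0: stock 86.8430 → up 92.0536 (V=88.8964), down 67.7376 (V=113.2124). Price 88.8366; hedge Δ=-1.0000, bond B=175.6796.
  t=3,j=1: stock 118.0174 → up 125.0985 (V=55.8515), down 92.0536 (V=88.8964). Price 57.6622; hedge Δ=-1.0000, bond B=175.6796.
  t=3,j=2: stock 160.3827 → up 170.0056 (V=10.9444), down 125.0985 (V=55.8515). Price 15.2969; hedge Δ=-1.0000, bond B=175.6796.
  t=3,j=3: stock 217.9559 → up 231.0333 (V=0.0000), down 170.0056 (V=10.9444). Price 1.1385; hedge Δ=-0.1793, bond B=40.2255.
  t=2,j=0: stock 111.3372 → up 118.0174 (V=57.6622), down 86.8430 (V=88.8366). Price 59.2255; hedge Δ=-1.0000, bond B=170.5627.
  t=2,j=1: stock 151.3044 → up 160.3827 (V=15.2969), down 118.0174 (V=57.6622). Price 19.2583; hedge Δ=-1.0000, bond B=170.5627.
  t=2,j=2: stock 205.6188 → up 217.9559 (V=1.1385), down 160.3827 (V=15.2969). Price 2.5781; hedge Δ=-0.2459, bond B=53.1441.
  t=1,j=0: stock 142.7400 → up 151.3044 (V=19.2583), down 111.3372 (V=59.2255). Price 22.8549; hedge Δ=-1.0000, bond B=165.5949.
  t=1,j=1: stock 193.9800 → up 205.6188 (V=2.5781), down 151.3044 (V=19.2583). Price 4.2381; hedge Δ=-0.3071, bond B=63.8104.
  t=0,j=0: stock 183.0000 → up 193.9800 (V=4.2381), down 142.7400 (V=22.8549). Price 6.0512; hedge Δ=-0.3633, bond B=72.5397.
The time-0 hedge costs 6.0512, which is the no-arbitrage price.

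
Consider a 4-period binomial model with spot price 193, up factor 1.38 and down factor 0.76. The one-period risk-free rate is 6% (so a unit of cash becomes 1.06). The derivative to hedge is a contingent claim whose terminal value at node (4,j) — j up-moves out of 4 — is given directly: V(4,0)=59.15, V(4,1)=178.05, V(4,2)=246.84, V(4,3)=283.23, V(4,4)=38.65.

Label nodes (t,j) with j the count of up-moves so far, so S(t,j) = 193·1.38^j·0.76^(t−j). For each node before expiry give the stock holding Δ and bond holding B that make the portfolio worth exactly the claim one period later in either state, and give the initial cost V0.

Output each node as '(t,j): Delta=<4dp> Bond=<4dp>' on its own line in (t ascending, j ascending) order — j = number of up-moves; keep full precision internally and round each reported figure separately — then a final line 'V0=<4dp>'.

Risk-neutral probability p* = (R−d)/(u−d) = (1.06−0.76)/(1.38−0.76) = 0.4839.
Payoff layer (t=4): V(4,0)=59.1500, V(4,1)=178.0500, V(4,2)=246.8400, V(4,3)=283.2300, V(4,4)=38.6500
(3,0): S=84.7224. Δ = (V_up−V_dn)/(S_up−S_dn) = (178.0500−59.1500)/(116.9169−64.3890) = 2.2636. V = [p*·178.0500 + (1−p*)·59.1500]/1.06 = 110.0776. B = V − Δ·S = -81.6966.
(3,1): S=153.8380. Δ = (V_up−V_dn)/(S_up−S_dn) = (246.8400−178.0500)/(212.2964−116.9169) = 0.7212. V = [p*·246.8400 + (1−p*)·178.0500]/1.06 = 199.3731. B = V − Δ·S = 88.4215.
(3,2): S=279.3374. Δ = (V_up−V_dn)/(S_up−S_dn) = (283.2300−246.8400)/(385.4856−212.2964) = 0.2101. V = [p*·283.2300 + (1−p*)·246.8400]/1.06 = 249.4793. B = V − Δ·S = 190.7858.
(3,3): S=507.2179. Δ = (V_up−V_dn)/(S_up−S_dn) = (38.6500−283.2300)/(699.9607−385.4856) = -0.7777. V = [p*·38.6500 + (1−p*)·283.2300]/1.06 = 155.5517. B = V − Δ·S = 550.0356.
(2,0): S=111.4768. Δ = (V_up−V_dn)/(S_up−S_dn) = (199.3731−110.0776)/(153.8380−84.7224) = 1.2920. V = [p*·199.3731 + (1−p*)·110.0776]/1.06 = 144.6086. B = V − Δ·S = 0.5836.
(2,1): S=202.4184. Δ = (V_up−V_dn)/(S_up−S_dn) = (249.4793−199.3731)/(279.3374−153.8380) = 0.3993. V = [p*·249.4793 + (1−p*)·199.3731]/1.06 = 210.9604. B = V − Δ·S = 130.1439.
(2,2): S=367.5492. Δ = (V_up−V_dn)/(S_up−S_dn) = (155.5517−249.4793)/(507.2179−279.3374) = -0.4122. V = [p*·155.5517 + (1−p*)·249.4793]/1.06 = 192.4816. B = V − Δ·S = 343.9777.
(1,0): S=146.6800. Δ = (V_up−V_dn)/(S_up−S_dn) = (210.9604−144.6086)/(202.4184−111.4768) = 0.7296. V = [p*·210.9604 + (1−p*)·144.6086]/1.06 = 166.7116. B = V − Δ·S = 59.6925.
(1,1): S=266.3400. Δ = (V_up−V_dn)/(S_up−S_dn) = (192.4816−210.9604)/(367.5492−202.4184) = -0.1119. V = [p*·192.4816 + (1−p*)·210.9604]/1.06 = 190.5840. B = V − Δ·S = 220.3886.
(0,0): S=193.0000. Δ = (V_up−V_dn)/(S_up−S_dn) = (190.5840−166.7116)/(266.3400−146.6800) = 0.1995. V = [p*·190.5840 + (1−p*)·166.7116]/1.06 = 168.1724. B = V − Δ·S = 129.6686.
Root portfolio cost Δ·193+B reproduces V0=168.1724.

(0,0): Delta=0.1995 Bond=129.6686
(1,0): Delta=0.7296 Bond=59.6925
(1,1): Delta=-0.1119 Bond=220.3886
(2,0): Delta=1.2920 Bond=0.5836
(2,1): Delta=0.3993 Bond=130.1439
(2,2): Delta=-0.4122 Bond=343.9777
(3,0): Delta=2.2636 Bond=-81.6966
(3,1): Delta=0.7212 Bond=88.4215
(3,2): Delta=0.2101 Bond=190.7858
(3,3): Delta=-0.7777 Bond=550.0356
V0=168.1724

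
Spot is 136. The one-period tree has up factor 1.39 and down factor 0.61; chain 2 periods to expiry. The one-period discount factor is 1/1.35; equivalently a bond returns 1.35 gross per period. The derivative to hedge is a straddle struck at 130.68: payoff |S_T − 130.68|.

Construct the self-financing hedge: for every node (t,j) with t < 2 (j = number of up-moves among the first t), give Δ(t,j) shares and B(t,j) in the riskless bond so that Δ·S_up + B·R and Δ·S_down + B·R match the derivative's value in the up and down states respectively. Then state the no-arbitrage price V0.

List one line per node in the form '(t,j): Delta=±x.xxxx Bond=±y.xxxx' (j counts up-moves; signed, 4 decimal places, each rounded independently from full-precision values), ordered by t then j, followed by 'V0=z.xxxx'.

(0,0): Delta=0.7501 Bond=-35.8413
(1,0): Delta=-1.0000 Bond=96.8000
(1,1): Delta=0.7916 Bond=-56.2336
V0=66.1681

No-arbitrage ⇒ martingale measure with p* = (R−d)/(u−d) = 0.9487.
At expiry t=2: V(2,0)=80.0744, V(2,1)=15.3656, V(2,2)=132.0856
(1,0): S=82.9600. Δ = (V_up−V_dn)/(S_up−S_dn) = (15.3656−80.0744)/(115.3144−50.6056) = -1.0000. V = [p*·15.3656 + (1−p*)·80.0744]/1.35 = 13.8400. B = V − Δ·S = 96.8000.
(1,1): S=189.0400. Δ = (V_up−V_dn)/(S_up−S_dn) = (132.0856−15.3656)/(262.7656−115.3144) = 0.7916. V = [p*·132.0856 + (1−p*)·15.3656]/1.35 = 93.4074. B = V − Δ·S = -56.2336.
(0,0): S=136.0000. Δ = (V_up−V_dn)/(S_up−S_dn) = (93.4074−13.8400)/(189.0400−82.9600) = 0.7501. V = [p*·93.4074 + (1−p*)·13.8400]/1.35 = 66.1681. B = V − Δ·S = -35.8413.
The time-0 hedge costs 66.1681, which is the no-arbitrage price.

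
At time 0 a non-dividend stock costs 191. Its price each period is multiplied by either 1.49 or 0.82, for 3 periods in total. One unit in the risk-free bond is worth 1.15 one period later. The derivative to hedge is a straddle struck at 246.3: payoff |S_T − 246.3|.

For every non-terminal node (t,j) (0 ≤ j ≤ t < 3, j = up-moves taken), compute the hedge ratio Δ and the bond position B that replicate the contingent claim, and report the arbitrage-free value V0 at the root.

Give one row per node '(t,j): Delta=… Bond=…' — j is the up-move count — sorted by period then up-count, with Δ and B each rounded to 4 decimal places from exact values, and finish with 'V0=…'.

(0,0): Delta=0.4136 Bond=1.7819
(1,0): Delta=-0.1722 Bond=93.7892
(1,1): Delta=0.7457 Bond=-92.4708
(2,0): Delta=-1.0000 Bond=214.1739
(2,1): Delta=0.2972 Bond=-1.6804
(2,2): Delta=1.0000 Bond=-214.1739
V0=80.7747

The replicating-portfolio and risk-neutral prices coincide; use p* = (1.15−0.82)/(1.49−0.82) = 0.4925 for the latter.
Payoff layer (t=3): V(3,0)=140.9887, V(3,1)=54.9417, V(3,2)=101.4121, V(3,3)=385.5183
(2,0): S=128.4284. Δ = (V_up−V_dn)/(S_up−S_dn) = (54.9417−140.9887)/(191.3583−105.3113) = -1.0000. V = [p*·54.9417 + (1−p*)·140.9887]/1.15 = 85.7455. B = V − Δ·S = 214.1739.
(2,1): S=233.3638. Δ = (V_up−V_dn)/(S_up−S_dn) = (101.4121−54.9417)/(347.7121−191.3583) = 0.2972. V = [p*·101.4121 + (1−p*)·54.9417]/1.15 = 67.6783. B = V − Δ·S = -1.6804.
(2,2): S=424.0391. Δ = (V_up−V_dn)/(S_up−S_dn) = (385.5183−101.4121)/(631.8183−347.7121) = 1.0000. V = [p*·385.5183 + (1−p*)·101.4121]/1.15 = 209.8652. B = V − Δ·S = -214.1739.
(1,0): S=156.6200. Δ = (V_up−V_dn)/(S_up−S_dn) = (67.6783−85.7455)/(233.3638−128.4284) = -0.1722. V = [p*·67.6783 + (1−p*)·85.7455]/1.15 = 66.8233. B = V − Δ·S = 93.7892.
(1,1): S=284.5900. Δ = (V_up−V_dn)/(S_up−S_dn) = (209.8652−67.6783)/(424.0391−233.3638) = 0.7457. V = [p*·209.8652 + (1−p*)·67.6783]/1.15 = 119.7484. B = V − Δ·S = -92.4708.
(0,0): S=191.0000. Δ = (V_up−V_dn)/(S_up−S_dn) = (119.7484−66.8233)/(284.5900−156.6200) = 0.4136. V = [p*·119.7484 + (1−p*)·66.8233]/1.15 = 80.7747. B = V − Δ·S = 1.7819.
Root portfolio cost Δ·191+B reproduces V0=80.7747.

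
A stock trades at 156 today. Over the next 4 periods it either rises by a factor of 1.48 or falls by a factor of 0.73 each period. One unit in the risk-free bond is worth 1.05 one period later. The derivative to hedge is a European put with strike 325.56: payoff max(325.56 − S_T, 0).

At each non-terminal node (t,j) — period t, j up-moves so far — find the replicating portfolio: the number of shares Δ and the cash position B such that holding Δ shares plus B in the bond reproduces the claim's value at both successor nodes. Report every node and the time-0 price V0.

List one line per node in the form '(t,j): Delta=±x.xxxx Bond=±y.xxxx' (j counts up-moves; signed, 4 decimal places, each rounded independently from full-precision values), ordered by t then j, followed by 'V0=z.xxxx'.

(0,0): Delta=-0.6817 Bond=236.0996
(1,0): Delta=-0.9157 Bond=274.5551
(1,1): Delta=-0.5265 Bond=212.0930
(2,0): Delta=-1.0000 Bond=295.2925
(2,1): Delta=-0.8598 Bond=278.8635
(2,2): Delta=-0.3057 Bond=147.2246
(3,0): Delta=-1.0000 Bond=310.0571
(3,1): Delta=-1.0000 Bond=310.0571
(3,2): Delta=-0.7669 Bond=269.6265
(3,3): Delta=0.0000 Bond=0.0000
V0=129.7610

Risk-neutral probability p* = (R−d)/(u−d) = (1.05−0.73)/(1.48−0.73) = 0.4267.
Payoff layer (t=4): V(4,0)=281.2587, V(4,1)=235.7438, V(4,2)=143.4668, V(4,3)=0.0000, V(4,4)=0.0000
  t=3,j=0: stock 60.6867 → up 89.8162 (V=235.7438), down 44.3013 (V=281.2587). Price 249.3705; hedge Δ=-1.0000, bond B=310.0571.
  t=3,j=1: stock 123.0360 → up 182.0932 (V=143.4668), down 89.8162 (V=235.7438). Price 187.0212; hedge Δ=-1.0000, bond B=310.0571.
  t=3,j=2: stock 249.4428 → up 369.1753 (V=0.0000), down 182.0932 (V=143.4668). Price 78.3374; hedge Δ=-0.7669, bond B=269.6265.
  t=3,j=3: stock 505.7196 → up 748.4649 (V=0.0000), down 369.1753 (V=0.0000). Price 0.0000; hedge Δ=0.0000, bond B=0.0000.
  t=2,j=0: stock 83.1324 → up 123.0360 (V=187.0212), down 60.6867 (V=249.3705). Price 212.1601; hedge Δ=-1.0000, bond B=295.2925.
  t=2,j=1: stock 168.5424 → up 249.4428 (V=78.3374), down 123.0360 (V=187.0212). Price 133.9519; hedge Δ=-0.8598, bond B=278.8635.
  t=2,j=2: stock 341.7024 → up 505.7196 (V=0.0000), down 249.4428 (V=78.3374). Price 42.7747; hedge Δ=-0.3057, bond B=147.2246.
  t=1,j=0: stock 113.8800 → up 168.5424 (V=133.9519), down 83.1324 (V=212.1601). Price 170.2774; hedge Δ=-0.9157, bond B=274.5551.
  t=1,j=1: stock 230.8800 → up 341.7024 (V=42.7747), down 168.5424 (V=133.9519). Price 90.5234; hedge Δ=-0.5265, bond B=212.0930.
  t=0,j=0: stock 156.0000 → up 230.8800 (V=90.5234), down 113.8800 (V=170.2774). Price 129.7610; hedge Δ=-0.6817, bond B=236.0996.
Root portfolio cost Δ·156+B reproduces V0=129.7610.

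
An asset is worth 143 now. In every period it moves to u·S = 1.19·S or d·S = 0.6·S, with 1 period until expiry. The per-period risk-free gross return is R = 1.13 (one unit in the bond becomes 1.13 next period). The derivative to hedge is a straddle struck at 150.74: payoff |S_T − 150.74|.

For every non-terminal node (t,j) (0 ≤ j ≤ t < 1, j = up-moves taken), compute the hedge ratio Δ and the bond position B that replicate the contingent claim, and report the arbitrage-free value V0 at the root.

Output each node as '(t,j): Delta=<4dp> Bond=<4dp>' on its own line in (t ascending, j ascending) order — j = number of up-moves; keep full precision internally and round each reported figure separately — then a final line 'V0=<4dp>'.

(0,0): Delta=-0.5394 Bond=98.4260
V0=21.2904

No-arbitrage ⇒ martingale measure with p* = (R−d)/(u−d) = 0.8983.
Terminal values V(1,·): V(1,0)=64.9400, V(1,1)=19.4300
(0,0): S=143.0000. Δ = (V_up−V_dn)/(S_up−S_dn) = (19.4300−64.9400)/(170.1700−85.8000) = -0.5394. V = [p*·19.4300 + (1−p*)·64.9400]/1.13 = 21.2904. B = V − Δ·S = 98.4260.
Check: Δ(0,0)·S0 + B(0,0) = 21.2904 = V0.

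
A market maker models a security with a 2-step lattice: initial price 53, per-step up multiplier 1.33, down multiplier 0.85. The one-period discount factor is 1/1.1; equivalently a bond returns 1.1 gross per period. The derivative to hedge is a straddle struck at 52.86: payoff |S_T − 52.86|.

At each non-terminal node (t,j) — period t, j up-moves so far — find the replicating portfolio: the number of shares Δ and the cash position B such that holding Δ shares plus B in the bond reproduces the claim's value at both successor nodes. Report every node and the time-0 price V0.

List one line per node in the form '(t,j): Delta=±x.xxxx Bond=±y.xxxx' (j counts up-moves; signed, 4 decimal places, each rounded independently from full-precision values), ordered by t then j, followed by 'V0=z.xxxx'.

(0,0): Delta=0.5011 Bond=-11.7171
(1,0): Delta=-0.3473 Bond=25.3348
(1,1): Delta=1.0000 Bond=-48.0545
V0=14.8425

Risk-neutral probability p* = (R−d)/(u−d) = (1.1−0.85)/(1.33−0.85) = 0.5208.
Terminal payoffs: V(2,0)=14.5675, V(2,1)=7.0565, V(2,2)=40.8917
(1,0): S=45.0500. Δ = (V_up−V_dn)/(S_up−S_dn) = (7.0565−14.5675)/(59.9165−38.2925) = -0.3473. V = [p*·7.0565 + (1−p*)·14.5675]/1.1 = 9.6868. B = V − Δ·S = 25.3348.
(1,1): S=70.4900. Δ = (V_up−V_dn)/(S_up−S_dn) = (40.8917−7.0565)/(93.7517−59.9165) = 1.0000. V = [p*·40.8917 + (1−p*)·7.0565]/1.1 = 22.4355. B = V − Δ·S = -48.0545.
(0,0): S=53.0000. Δ = (V_up−V_dn)/(S_up−S_dn) = (22.4355−9.6868)/(70.4900−45.0500) = 0.5011. V = [p*·22.4355 + (1−p*)·9.6868]/1.1 = 14.8425. B = V − Δ·S = -11.7171.
Check: Δ(0,0)·S0 + B(0,0) = 14.8425 = V0.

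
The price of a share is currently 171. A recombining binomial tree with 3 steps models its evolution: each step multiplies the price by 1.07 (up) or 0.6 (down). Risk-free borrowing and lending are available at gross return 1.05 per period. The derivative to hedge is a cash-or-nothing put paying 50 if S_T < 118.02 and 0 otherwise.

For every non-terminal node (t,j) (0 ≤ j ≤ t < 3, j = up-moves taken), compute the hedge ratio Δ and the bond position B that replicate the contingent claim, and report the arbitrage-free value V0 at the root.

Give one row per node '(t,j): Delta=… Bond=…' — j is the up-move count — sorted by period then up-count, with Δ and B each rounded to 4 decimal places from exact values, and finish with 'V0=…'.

(0,0): Delta=-0.5173 Bond=93.7376
(1,0): Delta=0.0000 Bond=45.3515
(1,1): Delta=-0.5302 Bond=100.7833
(2,0): Delta=0.0000 Bond=47.6190
(2,1): Delta=0.0000 Bond=47.6190
(2,2): Delta=-0.5434 Bond=108.4093
V0=5.2826

Under the risk-neutral measure, an up-move has probability p* = (R−d)/(u−d) = 0.9574 and values discount at R = 1.05.
Terminal values V(3,·): V(3,0)=50.0000, V(3,1)=50.0000, V(3,2)=50.0000, V(3,3)=0.0000
Node (2,0) S=61.5600: V=(p*·50.0000+(1−p*)·50.0000)/1.05=47.6190; Δ=(50.0000−50.0000)/(65.8692−36.9360)=0.0000; B=V−Δ·S=47.6190
Node (2,1) S=109.7820: V=(p*·50.0000+(1−p*)·50.0000)/1.05=47.6190; Δ=(50.0000−50.0000)/(117.4667−65.8692)=0.0000; B=V−Δ·S=47.6190
Node (2,2) S=195.7779: V=(p*·0.0000+(1−p*)·50.0000)/1.05=2.0263; Δ=(0.0000−50.0000)/(209.4824−117.4667)=-0.5434; B=V−Δ·S=108.4093
Node (1,0) S=102.6000: V=(p*·47.6190+(1−p*)·47.6190)/1.05=45.3515; Δ=(47.6190−47.6190)/(109.7820−61.5600)=0.0000; B=V−Δ·S=45.3515
Node (1,1) S=182.9700: V=(p*·2.0263+(1−p*)·47.6190)/1.05=3.7776; Δ=(2.0263−47.6190)/(195.7779−109.7820)=-0.5302; B=V−Δ·S=100.7833
Node (0,0) S=171.0000: V=(p*·3.7776+(1−p*)·45.3515)/1.05=5.2826; Δ=(3.7776−45.3515)/(182.9700−102.6000)=-0.5173; B=V−Δ·S=93.7376
Check: Δ(0,0)·S0 + B(0,0) = 5.2826 = V0.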